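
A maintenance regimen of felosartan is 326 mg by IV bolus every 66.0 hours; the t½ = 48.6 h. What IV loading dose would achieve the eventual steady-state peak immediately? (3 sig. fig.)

535 mg

k = ln 2 / 48.6 = 0.01426 h⁻¹
Accumulation ratio R = 1 / (1 − e^(−kτ)) = 1 / (1 − e^(−0.01426×66.0)) = 1 / (1 − 0.3901) = 1.640
Loading dose = maintenance dose × R = 326 × 1.640 ≈ 535 mg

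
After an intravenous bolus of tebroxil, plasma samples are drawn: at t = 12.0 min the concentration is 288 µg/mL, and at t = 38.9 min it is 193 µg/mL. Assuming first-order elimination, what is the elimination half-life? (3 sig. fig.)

46.6 minutes

k = ln(C₁/C₂) / (t₂ − t₁) = ln(288/193) / (38.9 − 12.0)
  = 0.4003 / 26.90 = 0.01488 min⁻¹
t½ = ln 2 / k = ln 2 / 0.01488 ≈ 46.6 minutes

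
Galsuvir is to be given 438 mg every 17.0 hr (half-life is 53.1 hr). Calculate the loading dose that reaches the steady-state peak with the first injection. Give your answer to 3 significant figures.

k = ln 2 / 53.1 = 0.01305 hr⁻¹
Accumulation ratio R = 1 / (1 − e^(−kτ)) = 1 / (1 − e^(−0.01305×17.0)) = 1 / (1 − 0.8010) = 5.025
Loading dose = maintenance dose × R = 438 × 5.025 ≈ 2200 mg

2200 mg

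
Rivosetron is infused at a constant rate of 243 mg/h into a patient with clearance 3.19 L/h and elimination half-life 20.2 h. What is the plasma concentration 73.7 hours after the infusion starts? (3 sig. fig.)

70.1 µg/mL

Css = rate / CL = 243 / 3.19 = 76.18 µg/mL
k = ln 2 / 20.2 = 0.03431 h⁻¹
C(t) = Css (1 − e^(−kt)) = 76.18 × (1 − e^(−2.529)) = 76.18 × 0.9203 ≈ 70.1 µg/mL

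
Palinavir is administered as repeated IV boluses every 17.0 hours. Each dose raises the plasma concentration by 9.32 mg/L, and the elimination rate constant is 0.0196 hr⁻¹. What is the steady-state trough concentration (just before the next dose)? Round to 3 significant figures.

23.6 mg/L

Fraction remaining after one interval: e^(−kτ) = e^(−0.01960 × 17.0) = 0.7166
R = 1 / (1 − 0.7166) = 3.529
Css,max = 9.32 × 3.529 = 32.89 mg/L
Css,min = Css,max × e^(−kτ) = 32.89 × 0.7166 ≈ 23.6 mg/L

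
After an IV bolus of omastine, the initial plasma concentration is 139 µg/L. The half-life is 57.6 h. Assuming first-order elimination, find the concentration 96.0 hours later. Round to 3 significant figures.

k = ln 2 / 57.6 = 0.01203 h⁻¹
96.0 h is 1.667 half-lives, so C = 139 × (1/2)^1.667 = 139 × 0.3150 ≈ 43.8 µg/L

43.8 µg/L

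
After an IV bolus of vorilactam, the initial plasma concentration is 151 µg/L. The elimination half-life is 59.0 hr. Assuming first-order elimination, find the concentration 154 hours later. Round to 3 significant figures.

24.7 µg/L

k = ln 2 / 59.0 = 0.01175 hr⁻¹
C(t) = C₀ e^(−kt) = 151 × e^(−0.01175 × 154) = 151 × e^(−1.809) = 151 × 0.1638 ≈ 24.7 µg/L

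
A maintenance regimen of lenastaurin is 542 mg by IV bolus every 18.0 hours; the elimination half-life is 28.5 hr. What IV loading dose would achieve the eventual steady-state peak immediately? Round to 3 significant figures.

k = ln 2 / 28.5 = 0.02432 hr⁻¹
Accumulation ratio R = 1 / (1 − e^(−kτ)) = 1 / (1 − e^(−0.02432×18.0)) = 1 / (1 − 0.6455) = 2.821
Loading dose = maintenance dose × R = 542 × 2.821 ≈ 1530 mg

1530 mg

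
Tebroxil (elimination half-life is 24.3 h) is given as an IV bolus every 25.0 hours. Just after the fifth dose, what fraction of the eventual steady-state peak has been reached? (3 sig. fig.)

0.972

k = ln 2 / 24.3 = 0.02852 h⁻¹
f_n = 1 − e^(−nkτ) = 1 − e^(−5 × 0.02852 × 25.0) = 1 − e^(−3.566) = 1 − 0.02828 ≈ 0.972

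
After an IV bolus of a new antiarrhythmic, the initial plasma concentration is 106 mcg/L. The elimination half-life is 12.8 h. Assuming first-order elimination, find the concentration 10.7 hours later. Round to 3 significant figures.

59.4 mcg/L

k = ln 2 / 12.8 = 0.05415 h⁻¹
10.7 h is 0.8359 half-lives, so C = 106 × (1/2)^0.8359 = 106 × 0.5602 ≈ 59.4 mcg/L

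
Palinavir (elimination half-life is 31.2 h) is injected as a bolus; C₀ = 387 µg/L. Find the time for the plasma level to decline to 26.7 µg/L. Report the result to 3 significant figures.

120 hours

k = ln 2 / 31.2 = 0.02222 h⁻¹
C(t) = C₀ e^(−kt)  ⇒  t = ln(C₀/C) / k
t = ln(387/26.7) / 0.02222 = 2.674 / 0.02222 ≈ 120 hours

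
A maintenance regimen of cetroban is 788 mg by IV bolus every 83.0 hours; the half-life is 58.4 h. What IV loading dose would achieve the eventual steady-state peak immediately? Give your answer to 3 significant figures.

1260 mg

k = ln 2 / 58.4 = 0.01187 h⁻¹
Accumulation ratio R = 1 / (1 − e^(−kτ)) = 1 / (1 − e^(−0.01187×83.0)) = 1 / (1 − 0.3734) = 1.596
Loading dose = maintenance dose × R = 788 × 1.596 ≈ 1260 mg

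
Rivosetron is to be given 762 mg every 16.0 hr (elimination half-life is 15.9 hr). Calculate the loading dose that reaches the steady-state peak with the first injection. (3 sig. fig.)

1520 mg

k = ln 2 / 15.9 = 0.04359 hr⁻¹
Accumulation ratio R = 1 / (1 − e^(−kτ)) = 1 / (1 − e^(−0.04359×16.0)) = 1 / (1 − 0.4978) = 1.991
Loading dose = maintenance dose × R = 762 × 1.991 ≈ 1520 mg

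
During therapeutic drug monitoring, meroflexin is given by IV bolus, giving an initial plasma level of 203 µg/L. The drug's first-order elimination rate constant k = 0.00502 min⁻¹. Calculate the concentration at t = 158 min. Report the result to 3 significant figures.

91.8 µg/L

C(t) = C₀ e^(−kt) = 203 × e^(−0.005020 × 158) = 203 × e^(−0.7932) = 203 × 0.4524 ≈ 91.8 µg/L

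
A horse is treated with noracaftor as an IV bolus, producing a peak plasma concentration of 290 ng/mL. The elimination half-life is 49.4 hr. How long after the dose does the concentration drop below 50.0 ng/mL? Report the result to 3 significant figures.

125 hours

k = ln 2 / 49.4 = 0.01403 hr⁻¹
C(t) = C₀ e^(−kt)  ⇒  t = ln(C₀/C) / k
t = ln(290/50.0) / 0.01403 = 1.758 / 0.01403 ≈ 125 hours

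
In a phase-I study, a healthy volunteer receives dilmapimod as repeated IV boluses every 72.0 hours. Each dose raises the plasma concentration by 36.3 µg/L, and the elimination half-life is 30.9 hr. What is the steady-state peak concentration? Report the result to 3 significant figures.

45.3 µg/L

k = ln 2 / 30.9 = 0.02243 hr⁻¹
Fraction remaining after one interval: e^(−kτ) = e^(−0.02243 × 72.0) = 0.1989
R = 1 / (1 − 0.1989) = 1.248
Css,max = 36.3 × 1.248 ≈ 45.3 µg/L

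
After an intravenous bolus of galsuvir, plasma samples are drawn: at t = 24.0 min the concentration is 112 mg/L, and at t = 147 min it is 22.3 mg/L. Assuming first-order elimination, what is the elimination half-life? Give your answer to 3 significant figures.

52.8 minutes

k = ln(C₁/C₂) / (t₂ − t₁) = ln(112/22.3) / (147 − 24.0)
  = 1.614 / 123.0 = 0.01312 min⁻¹
t½ = ln 2 / k = ln 2 / 0.01312 ≈ 52.8 minutes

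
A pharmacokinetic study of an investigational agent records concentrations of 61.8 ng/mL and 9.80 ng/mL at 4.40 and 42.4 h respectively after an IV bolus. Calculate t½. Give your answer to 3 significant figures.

k = ln(C₁/C₂) / (t₂ − t₁) = ln(61.8/9.80) / (42.4 − 4.40)
  = 1.842 / 38.00 = 0.04846 h⁻¹
t½ = ln 2 / k = ln 2 / 0.04846 ≈ 14.3 hours

14.3 hours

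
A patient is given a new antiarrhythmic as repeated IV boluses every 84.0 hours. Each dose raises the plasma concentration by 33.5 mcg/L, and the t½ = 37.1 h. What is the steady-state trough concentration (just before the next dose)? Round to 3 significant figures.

k = ln 2 / 37.1 = 0.01868 h⁻¹
Fraction remaining after one interval: e^(−kτ) = e^(−0.01868 × 84.0) = 0.2082
R = 1 / (1 − 0.2082) = 1.263
Css,max = 33.5 × 1.263 = 42.31 mcg/L
Css,min = Css,max × e^(−kτ) = 42.31 × 0.2082 ≈ 8.81 mcg/L

8.81 mcg/L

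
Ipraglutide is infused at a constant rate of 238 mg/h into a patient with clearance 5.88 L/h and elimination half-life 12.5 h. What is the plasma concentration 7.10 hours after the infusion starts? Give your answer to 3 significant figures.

Css = rate / CL = 238 / 5.88 = 40.48 µg/mL
k = ln 2 / 12.5 = 0.05545 h⁻¹
C(t) = Css (1 − e^(−kt)) = 40.48 × (1 − e^(−0.3937)) = 40.48 × 0.3254 ≈ 13.2 µg/mL

13.2 µg/mL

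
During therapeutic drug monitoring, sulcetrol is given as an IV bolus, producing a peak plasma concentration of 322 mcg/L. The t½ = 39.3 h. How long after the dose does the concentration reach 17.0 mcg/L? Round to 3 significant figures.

167 hours

k = ln 2 / 39.3 = 0.01764 h⁻¹
C(t) = C₀ e^(−kt)  ⇒  t = ln(C₀/C) / k
t = ln(322/17.0) / 0.01764 = 2.941 / 0.01764 ≈ 167 hours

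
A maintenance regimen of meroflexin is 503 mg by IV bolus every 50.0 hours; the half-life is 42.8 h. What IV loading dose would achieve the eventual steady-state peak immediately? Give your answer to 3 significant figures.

k = ln 2 / 42.8 = 0.01620 h⁻¹
Accumulation ratio R = 1 / (1 − e^(−kτ)) = 1 / (1 − e^(−0.01620×50.0)) = 1 / (1 − 0.4450) = 1.802
Loading dose = maintenance dose × R = 503 × 1.802 ≈ 906 mg

906 mg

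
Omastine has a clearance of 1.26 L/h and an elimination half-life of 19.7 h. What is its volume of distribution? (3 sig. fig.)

35.8 L

k = ln 2 / t½ = ln 2 / 19.7 = 0.03519 h⁻¹
V = CL / k = 1.26 / 0.03519 ≈ 35.8 L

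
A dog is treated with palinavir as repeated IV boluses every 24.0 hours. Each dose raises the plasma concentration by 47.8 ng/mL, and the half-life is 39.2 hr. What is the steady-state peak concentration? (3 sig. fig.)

k = ln 2 / 39.2 = 0.01768 hr⁻¹
Fraction remaining after one interval: e^(−kτ) = e^(−0.01768 × 24.0) = 0.6542
R = 1 / (1 − 0.6542) = 2.892
Css,max = 47.8 × 2.892 ≈ 138 ng/mL

138 ng/mL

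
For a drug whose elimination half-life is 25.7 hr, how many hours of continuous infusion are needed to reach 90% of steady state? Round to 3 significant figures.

k = ln 2 / 25.7 = 0.02697 hr⁻¹
f = 1 − e^(−kt)  ⇒  t = −ln(1 − f) / k
t = −ln(1 − 0.9) / 0.02697 = 2.303 / 0.02697 ≈ 85.4 hours

85.4 hours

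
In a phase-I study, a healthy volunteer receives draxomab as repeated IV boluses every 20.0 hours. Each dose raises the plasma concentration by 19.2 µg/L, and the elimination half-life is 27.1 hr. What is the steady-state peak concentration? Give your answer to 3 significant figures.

47.9 µg/L

k = ln 2 / 27.1 = 0.02558 hr⁻¹
Fraction remaining after one interval: e^(−kτ) = e^(−0.02558 × 20.0) = 0.5996
R = 1 / (1 − 0.5996) = 2.497
Css,max = 19.2 × 2.497 ≈ 47.9 µg/L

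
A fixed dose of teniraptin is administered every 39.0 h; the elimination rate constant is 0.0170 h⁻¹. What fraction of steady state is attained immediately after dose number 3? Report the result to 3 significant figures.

f_n = 1 − e^(−nkτ) = 1 − e^(−3 × 0.01700 × 39.0) = 1 − e^(−1.989) = 1 − 0.1368 ≈ 0.863

0.863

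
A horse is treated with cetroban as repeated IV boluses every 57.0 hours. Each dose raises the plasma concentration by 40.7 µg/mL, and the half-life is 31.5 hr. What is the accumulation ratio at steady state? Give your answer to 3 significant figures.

1.40

k = ln 2 / 31.5 = 0.02200 hr⁻¹
Fraction remaining after one interval: e^(−kτ) = e^(−0.02200 × 57.0) = 0.2853
R = 1 / (1 − 0.2853) = 1 / 0.7147 ≈ 1.40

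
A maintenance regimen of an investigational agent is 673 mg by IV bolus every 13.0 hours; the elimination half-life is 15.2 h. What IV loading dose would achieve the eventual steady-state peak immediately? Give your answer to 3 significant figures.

k = ln 2 / 15.2 = 0.04560 h⁻¹
Accumulation ratio R = 1 / (1 − e^(−kτ)) = 1 / (1 − e^(−0.04560×13.0)) = 1 / (1 − 0.5528) = 2.236
Loading dose = maintenance dose × R = 673 × 2.236 ≈ 1500 mg

1500 mg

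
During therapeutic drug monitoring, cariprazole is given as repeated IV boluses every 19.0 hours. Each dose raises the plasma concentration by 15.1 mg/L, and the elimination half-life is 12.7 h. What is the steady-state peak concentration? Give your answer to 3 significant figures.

23.4 mg/L

k = ln 2 / 12.7 = 0.05458 h⁻¹
Fraction remaining after one interval: e^(−kτ) = e^(−0.05458 × 19.0) = 0.3545
R = 1 / (1 − 0.3545) = 1.549
Css,max = 15.1 × 1.549 ≈ 23.4 mg/L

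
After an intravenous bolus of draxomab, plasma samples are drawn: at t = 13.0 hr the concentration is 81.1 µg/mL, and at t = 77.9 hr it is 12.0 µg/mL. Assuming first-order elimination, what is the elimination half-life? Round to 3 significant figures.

23.5 hours

k = ln(C₁/C₂) / (t₂ − t₁) = ln(81.1/12.0) / (77.9 − 13.0)
  = 1.911 / 64.90 = 0.02944 hr⁻¹
t½ = ln 2 / k = ln 2 / 0.02944 ≈ 23.5 hours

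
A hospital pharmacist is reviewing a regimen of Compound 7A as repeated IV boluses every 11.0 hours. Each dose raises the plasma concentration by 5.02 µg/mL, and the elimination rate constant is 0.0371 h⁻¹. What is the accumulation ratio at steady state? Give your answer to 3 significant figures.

Fraction remaining after one interval: e^(−kτ) = e^(−0.03710 × 11.0) = 0.6649
R = 1 / (1 − 0.6649) = 1 / 0.3351 ≈ 2.98

2.98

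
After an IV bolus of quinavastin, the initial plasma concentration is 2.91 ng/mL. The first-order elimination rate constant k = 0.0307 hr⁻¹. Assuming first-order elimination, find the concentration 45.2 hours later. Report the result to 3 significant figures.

0.727 ng/mL

C(t) = C₀ e^(−kt) = 2.91 × e^(−0.03070 × 45.2) = 2.91 × e^(−1.388) = 2.91 × 0.2497 ≈ 0.727 ng/mL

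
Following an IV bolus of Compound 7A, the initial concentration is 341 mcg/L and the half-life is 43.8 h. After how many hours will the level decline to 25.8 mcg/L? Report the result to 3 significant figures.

k = ln 2 / 43.8 = 0.01583 h⁻¹
C(t) = C₀ e^(−kt)  ⇒  t = ln(C₀/C) / k
t = ln(341/25.8) / 0.01583 = 2.582 / 0.01583 ≈ 163 hours

163 hours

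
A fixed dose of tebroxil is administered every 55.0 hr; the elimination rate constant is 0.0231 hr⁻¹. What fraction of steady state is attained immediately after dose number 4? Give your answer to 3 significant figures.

0.994

f_n = 1 − e^(−nkτ) = 1 − e^(−4 × 0.02310 × 55.0) = 1 − e^(−5.082) = 1 − 0.006207 ≈ 0.994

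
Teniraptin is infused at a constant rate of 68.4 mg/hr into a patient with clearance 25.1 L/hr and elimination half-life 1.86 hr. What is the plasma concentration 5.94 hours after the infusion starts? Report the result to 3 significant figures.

Css = rate / CL = 68.4 / 25.1 = 2.725 µg/mL
k = ln 2 / 1.86 = 0.3727 hr⁻¹
C(t) = Css (1 − e^(−kt)) = 2.725 × (1 − e^(−2.214)) = 2.725 × 0.8907 ≈ 2.43 µg/mL

2.43 µg/mL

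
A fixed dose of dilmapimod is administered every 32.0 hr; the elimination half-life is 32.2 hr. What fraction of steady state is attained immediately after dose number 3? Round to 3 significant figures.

0.873

k = ln 2 / 32.2 = 0.02153 hr⁻¹
f_n = 1 − e^(−nkτ) = 1 − e^(−3 × 0.02153 × 32.0) = 1 − e^(−2.067) = 1 − 0.1266 ≈ 0.873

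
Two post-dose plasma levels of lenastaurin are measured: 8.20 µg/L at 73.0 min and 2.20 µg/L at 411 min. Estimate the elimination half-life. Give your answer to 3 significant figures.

178 minutes

k = ln(C₁/C₂) / (t₂ − t₁) = ln(8.20/2.20) / (411 − 73.0)
  = 1.316 / 338.0 = 0.003893 min⁻¹
t½ = ln 2 / k = ln 2 / 0.003893 ≈ 178 minutes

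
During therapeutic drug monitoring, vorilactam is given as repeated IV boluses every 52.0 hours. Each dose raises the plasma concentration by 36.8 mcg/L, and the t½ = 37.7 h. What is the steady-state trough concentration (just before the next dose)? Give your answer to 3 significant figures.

k = ln 2 / 37.7 = 0.01839 h⁻¹
Fraction remaining after one interval: e^(−kτ) = e^(−0.01839 × 52.0) = 0.3844
R = 1 / (1 − 0.3844) = 1.624
Css,max = 36.8 × 1.624 = 59.78 mcg/L
Css,min = Css,max × e^(−kτ) = 59.78 × 0.3844 ≈ 23.0 mcg/L

23.0 mcg/L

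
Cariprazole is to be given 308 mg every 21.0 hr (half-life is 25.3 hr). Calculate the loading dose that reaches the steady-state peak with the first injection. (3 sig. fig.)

k = ln 2 / 25.3 = 0.02740 hr⁻¹
Accumulation ratio R = 1 / (1 − e^(−kτ)) = 1 / (1 − e^(−0.02740×21.0)) = 1 / (1 − 0.5625) = 2.286
Loading dose = maintenance dose × R = 308 × 2.286 ≈ 704 mg

704 mg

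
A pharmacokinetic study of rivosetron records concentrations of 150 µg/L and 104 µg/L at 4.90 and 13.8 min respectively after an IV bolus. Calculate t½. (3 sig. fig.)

16.8 minutes

k = ln(C₁/C₂) / (t₂ − t₁) = ln(150/104) / (13.8 − 4.90)
  = 0.3662 / 8.900 = 0.04115 min⁻¹
t½ = ln 2 / k = ln 2 / 0.04115 ≈ 16.8 minutes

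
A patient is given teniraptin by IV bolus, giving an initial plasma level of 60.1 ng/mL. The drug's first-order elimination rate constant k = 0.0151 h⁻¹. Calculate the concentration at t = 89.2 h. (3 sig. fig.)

C(t) = C₀ e^(−kt) = 60.1 × e^(−0.01510 × 89.2) = 60.1 × e^(−1.347) = 60.1 × 0.2600 ≈ 15.6 ng/mL

15.6 ng/mL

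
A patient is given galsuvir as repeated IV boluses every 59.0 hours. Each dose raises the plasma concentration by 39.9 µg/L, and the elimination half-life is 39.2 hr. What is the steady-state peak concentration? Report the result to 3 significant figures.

61.6 µg/L

k = ln 2 / 39.2 = 0.01768 hr⁻¹
Fraction remaining after one interval: e^(−kτ) = e^(−0.01768 × 59.0) = 0.3523
R = 1 / (1 − 0.3523) = 1.544
Css,max = 39.9 × 1.544 ≈ 61.6 µg/L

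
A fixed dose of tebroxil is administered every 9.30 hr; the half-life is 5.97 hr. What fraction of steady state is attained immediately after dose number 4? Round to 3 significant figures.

0.987

k = ln 2 / 5.97 = 0.1161 hr⁻¹
f_n = 1 − e^(−nkτ) = 1 − e^(−4 × 0.1161 × 9.30) = 1 − e^(−4.319) = 1 − 0.01331 ≈ 0.987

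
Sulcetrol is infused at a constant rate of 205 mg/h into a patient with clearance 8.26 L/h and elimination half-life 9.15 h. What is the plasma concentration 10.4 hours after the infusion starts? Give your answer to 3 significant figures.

Css = rate / CL = 205 / 8.26 = 24.82 µg/mL
k = ln 2 / 9.15 = 0.07575 h⁻¹
C(t) = Css (1 − e^(−kt)) = 24.82 × (1 − e^(−0.7878)) = 24.82 × 0.5452 ≈ 13.5 µg/mL

13.5 µg/mL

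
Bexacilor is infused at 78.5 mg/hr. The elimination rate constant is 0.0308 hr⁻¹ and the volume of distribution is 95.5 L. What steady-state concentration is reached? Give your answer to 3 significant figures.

CL = k · V = 0.0308 × 95.5 = 2.941 L/hr
Css = rate / CL = 78.5 / 2.941 ≈ 26.7 mg/L

26.7 mg/L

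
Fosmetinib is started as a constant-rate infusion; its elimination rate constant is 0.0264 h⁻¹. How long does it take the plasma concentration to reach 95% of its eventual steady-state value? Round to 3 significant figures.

113 hours

f = 1 − e^(−kt)  ⇒  t = −ln(1 − f) / k
t = −ln(1 − 0.95) / 0.02640 = 2.996 / 0.02640 ≈ 113 hours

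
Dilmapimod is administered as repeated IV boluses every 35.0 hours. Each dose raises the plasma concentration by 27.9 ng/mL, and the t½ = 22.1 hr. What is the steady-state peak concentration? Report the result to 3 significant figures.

41.9 ng/mL

k = ln 2 / 22.1 = 0.03136 hr⁻¹
Fraction remaining after one interval: e^(−kτ) = e^(−0.03136 × 35.0) = 0.3336
R = 1 / (1 − 0.3336) = 1.501
Css,max = 27.9 × 1.501 ≈ 41.9 ng/mL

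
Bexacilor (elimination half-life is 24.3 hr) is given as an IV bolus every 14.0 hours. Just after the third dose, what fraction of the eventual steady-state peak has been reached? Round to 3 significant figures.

0.698

k = ln 2 / 24.3 = 0.02852 hr⁻¹
f_n = 1 − e^(−nkτ) = 1 − e^(−3 × 0.02852 × 14.0) = 1 − e^(−1.198) = 1 − 0.3018 ≈ 0.698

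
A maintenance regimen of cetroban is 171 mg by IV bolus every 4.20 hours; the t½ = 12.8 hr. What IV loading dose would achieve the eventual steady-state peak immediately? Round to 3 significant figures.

841 mg

k = ln 2 / 12.8 = 0.05415 hr⁻¹
Accumulation ratio R = 1 / (1 − e^(−kτ)) = 1 / (1 − e^(−0.05415×4.20)) = 1 / (1 − 0.7966) = 4.916
Loading dose = maintenance dose × R = 171 × 4.916 ≈ 841 mg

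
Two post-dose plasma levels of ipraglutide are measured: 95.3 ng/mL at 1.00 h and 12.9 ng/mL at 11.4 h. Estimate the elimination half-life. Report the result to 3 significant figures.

3.60 hours

k = ln(C₁/C₂) / (t₂ − t₁) = ln(95.3/12.9) / (11.4 − 1.00)
  = 2.000 / 10.40 = 0.1923 h⁻¹
t½ = ln 2 / k = ln 2 / 0.1923 ≈ 3.60 hours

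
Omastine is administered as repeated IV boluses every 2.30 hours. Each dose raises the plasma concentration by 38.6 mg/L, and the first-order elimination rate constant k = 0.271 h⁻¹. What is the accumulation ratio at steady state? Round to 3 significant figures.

Fraction remaining after one interval: e^(−kτ) = e^(−0.2710 × 2.30) = 0.5362
R = 1 / (1 − 0.5362) = 1 / 0.4638 ≈ 2.16

2.16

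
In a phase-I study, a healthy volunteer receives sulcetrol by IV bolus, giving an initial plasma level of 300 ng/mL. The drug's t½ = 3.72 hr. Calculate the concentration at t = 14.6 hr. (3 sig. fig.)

k = ln 2 / 3.72 = 0.1863 hr⁻¹
C(t) = C₀ e^(−kt) = 300 × e^(−0.1863 × 14.6) = 300 × e^(−2.720) = 300 × 0.06585 ≈ 19.8 ng/mL

19.8 ng/mL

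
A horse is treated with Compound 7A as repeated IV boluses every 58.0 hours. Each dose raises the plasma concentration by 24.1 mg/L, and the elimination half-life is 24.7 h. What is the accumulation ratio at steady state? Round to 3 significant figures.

1.24

k = ln 2 / 24.7 = 0.02806 h⁻¹
Fraction remaining after one interval: e^(−kτ) = e^(−0.02806 × 58.0) = 0.1964
R = 1 / (1 − 0.1964) = 1 / 0.8036 ≈ 1.24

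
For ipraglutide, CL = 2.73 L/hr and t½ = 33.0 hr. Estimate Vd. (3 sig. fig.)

130 L

k = ln 2 / t½ = ln 2 / 33.0 = 0.02100 hr⁻¹
V = CL / k = 2.73 / 0.02100 ≈ 130 L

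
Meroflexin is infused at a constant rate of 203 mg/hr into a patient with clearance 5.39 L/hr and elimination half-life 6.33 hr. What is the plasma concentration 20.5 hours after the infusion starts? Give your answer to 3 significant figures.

33.7 mg/L

Css = rate / CL = 203 / 5.39 = 37.66 mg/L
k = ln 2 / 6.33 = 0.1095 hr⁻¹
C(t) = Css (1 − e^(−kt)) = 37.66 × (1 − e^(−2.245)) = 37.66 × 0.8941 ≈ 33.7 mg/L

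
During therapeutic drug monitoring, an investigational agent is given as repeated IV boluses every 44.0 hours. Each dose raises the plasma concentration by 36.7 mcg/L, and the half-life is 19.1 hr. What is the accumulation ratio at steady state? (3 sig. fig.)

1.25

k = ln 2 / 19.1 = 0.03629 hr⁻¹
Fraction remaining after one interval: e^(−kτ) = e^(−0.03629 × 44.0) = 0.2025
R = 1 / (1 − 0.2025) = 1 / 0.7975 ≈ 1.25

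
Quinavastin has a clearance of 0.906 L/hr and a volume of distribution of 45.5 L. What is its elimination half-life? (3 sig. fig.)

34.8 hours

k = CL / V = 0.906 / 45.5 = 0.01991 hr⁻¹
t½ = ln 2 / k = ln 2 / 0.01991 ≈ 34.8 hours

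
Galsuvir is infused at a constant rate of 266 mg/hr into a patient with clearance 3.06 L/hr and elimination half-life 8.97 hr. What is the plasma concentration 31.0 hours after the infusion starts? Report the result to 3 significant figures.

Css = rate / CL = 266 / 3.06 = 86.93 mg/L
k = ln 2 / 8.97 = 0.07727 hr⁻¹
C(t) = Css (1 − e^(−kt)) = 86.93 × (1 − e^(−2.395)) = 86.93 × 0.9089 ≈ 79.0 mg/L

79.0 mg/L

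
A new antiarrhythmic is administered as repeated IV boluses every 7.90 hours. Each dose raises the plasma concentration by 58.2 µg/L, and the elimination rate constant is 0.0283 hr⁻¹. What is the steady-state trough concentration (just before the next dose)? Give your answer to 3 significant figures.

Fraction remaining after one interval: e^(−kτ) = e^(−0.02830 × 7.90) = 0.7997
R = 1 / (1 − 0.7997) = 4.991
Css,max = 58.2 × 4.991 = 290.5 µg/L
Css,min = Css,max × e^(−kτ) = 290.5 × 0.7997 ≈ 232 µg/L

232 µg/L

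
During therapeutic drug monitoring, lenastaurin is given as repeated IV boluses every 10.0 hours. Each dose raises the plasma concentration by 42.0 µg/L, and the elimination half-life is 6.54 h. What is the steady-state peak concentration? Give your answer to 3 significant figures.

k = ln 2 / 6.54 = 0.1060 h⁻¹
Fraction remaining after one interval: e^(−kτ) = e^(−0.1060 × 10.0) = 0.3465
R = 1 / (1 − 0.3465) = 1.530
Css,max = 42.0 × 1.530 ≈ 64.3 µg/L

64.3 µg/L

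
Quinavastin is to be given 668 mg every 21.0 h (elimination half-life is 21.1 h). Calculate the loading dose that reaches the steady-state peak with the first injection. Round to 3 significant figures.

k = ln 2 / 21.1 = 0.03285 h⁻¹
Accumulation ratio R = 1 / (1 − e^(−kτ)) = 1 / (1 − e^(−0.03285×21.0)) = 1 / (1 − 0.5016) = 2.007
Loading dose = maintenance dose × R = 668 × 2.007 ≈ 1340 mg

1340 mg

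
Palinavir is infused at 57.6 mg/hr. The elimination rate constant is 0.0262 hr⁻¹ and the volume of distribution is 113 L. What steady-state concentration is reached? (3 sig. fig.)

CL = k · V = 0.0262 × 113 = 2.961 L/hr
Css = rate / CL = 57.6 / 2.961 ≈ 19.5 mg/L

19.5 mg/L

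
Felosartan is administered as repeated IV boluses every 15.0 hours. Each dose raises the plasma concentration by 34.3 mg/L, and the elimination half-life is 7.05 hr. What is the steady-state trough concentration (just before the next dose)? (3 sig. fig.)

k = ln 2 / 7.05 = 0.09832 hr⁻¹
Fraction remaining after one interval: e^(−kτ) = e^(−0.09832 × 15.0) = 0.2288
R = 1 / (1 − 0.2288) = 1.297
Css,max = 34.3 × 1.297 = 44.48 mg/L
Css,min = Css,max × e^(−kτ) = 44.48 × 0.2288 ≈ 10.2 mg/L

10.2 mg/L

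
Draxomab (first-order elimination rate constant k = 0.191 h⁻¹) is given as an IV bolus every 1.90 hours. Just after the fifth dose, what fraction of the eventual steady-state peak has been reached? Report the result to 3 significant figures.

f_n = 1 − e^(−nkτ) = 1 − e^(−5 × 0.1910 × 1.90) = 1 − e^(−1.815) = 1 − 0.1629 ≈ 0.837

0.837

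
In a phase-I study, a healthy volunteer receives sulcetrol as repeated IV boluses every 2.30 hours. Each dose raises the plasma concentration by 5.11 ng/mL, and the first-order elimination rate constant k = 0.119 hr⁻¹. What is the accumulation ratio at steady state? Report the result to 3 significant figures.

4.18

Fraction remaining after one interval: e^(−kτ) = e^(−0.1190 × 2.30) = 0.7606
R = 1 / (1 − 0.7606) = 1 / 0.2394 ≈ 4.18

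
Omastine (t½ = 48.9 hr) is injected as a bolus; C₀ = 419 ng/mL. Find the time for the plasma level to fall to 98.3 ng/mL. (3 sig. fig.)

102 hours

k = ln 2 / 48.9 = 0.01417 hr⁻¹
C(t) = C₀ e^(−kt)  ⇒  t = ln(C₀/C) / k
t = ln(419/98.3) / 0.01417 = 1.450 / 0.01417 ≈ 102 hours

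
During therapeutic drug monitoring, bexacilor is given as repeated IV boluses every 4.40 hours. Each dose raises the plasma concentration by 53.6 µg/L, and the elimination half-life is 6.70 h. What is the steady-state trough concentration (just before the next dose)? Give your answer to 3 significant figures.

93.0 µg/L

k = ln 2 / 6.70 = 0.1035 h⁻¹
Fraction remaining after one interval: e^(−kτ) = e^(−0.1035 × 4.40) = 0.6343
R = 1 / (1 − 0.6343) = 2.735
Css,max = 53.6 × 2.735 = 146.6 µg/L
Css,min = Css,max × e^(−kτ) = 146.6 × 0.6343 ≈ 93.0 µg/L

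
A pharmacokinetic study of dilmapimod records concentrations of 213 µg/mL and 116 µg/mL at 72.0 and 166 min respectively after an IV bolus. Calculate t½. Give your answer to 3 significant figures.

107 minutes

k = ln(C₁/C₂) / (t₂ − t₁) = ln(213/116) / (166 − 72.0)
  = 0.6077 / 94.00 = 0.006465 min⁻¹
t½ = ln 2 / k = ln 2 / 0.006465 ≈ 107 minutes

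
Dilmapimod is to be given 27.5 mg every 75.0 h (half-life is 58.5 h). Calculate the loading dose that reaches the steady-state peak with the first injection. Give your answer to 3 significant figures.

k = ln 2 / 58.5 = 0.01185 h⁻¹
Accumulation ratio R = 1 / (1 − e^(−kτ)) = 1 / (1 − e^(−0.01185×75.0)) = 1 / (1 − 0.4112) = 1.698
Loading dose = maintenance dose × R = 27.5 × 1.698 ≈ 46.7 mg

46.7 mg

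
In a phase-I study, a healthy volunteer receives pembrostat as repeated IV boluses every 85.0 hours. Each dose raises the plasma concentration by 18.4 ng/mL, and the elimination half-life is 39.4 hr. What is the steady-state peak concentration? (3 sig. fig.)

23.7 ng/mL

k = ln 2 / 39.4 = 0.01759 hr⁻¹
Fraction remaining after one interval: e^(−kτ) = e^(−0.01759 × 85.0) = 0.2242
R = 1 / (1 − 0.2242) = 1.289
Css,max = 18.4 × 1.289 ≈ 23.7 ng/mL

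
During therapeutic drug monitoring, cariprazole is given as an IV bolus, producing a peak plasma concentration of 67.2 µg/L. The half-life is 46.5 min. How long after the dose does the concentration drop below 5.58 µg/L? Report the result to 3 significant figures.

k = ln 2 / 46.5 = 0.01491 min⁻¹
C(t) = C₀ e^(−kt)  ⇒  t = ln(C₀/C) / k
t = ln(67.2/5.58) / 0.01491 = 2.488 / 0.01491 ≈ 167 minutes

167 minutes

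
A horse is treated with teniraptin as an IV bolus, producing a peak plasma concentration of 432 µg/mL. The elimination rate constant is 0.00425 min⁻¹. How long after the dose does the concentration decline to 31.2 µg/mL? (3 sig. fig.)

618 minutes

C(t) = C₀ e^(−kt)  ⇒  t = ln(C₀/C) / k
t = ln(432/31.2) / 0.004250 = 2.628 / 0.004250 ≈ 618 minutes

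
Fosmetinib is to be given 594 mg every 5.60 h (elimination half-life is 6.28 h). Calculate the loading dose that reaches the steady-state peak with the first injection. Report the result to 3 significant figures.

1290 mg

k = ln 2 / 6.28 = 0.1104 h⁻¹
Accumulation ratio R = 1 / (1 − e^(−kτ)) = 1 / (1 − e^(−0.1104×5.60)) = 1 / (1 − 0.5390) = 2.169
Loading dose = maintenance dose × R = 594 × 2.169 ≈ 1290 mg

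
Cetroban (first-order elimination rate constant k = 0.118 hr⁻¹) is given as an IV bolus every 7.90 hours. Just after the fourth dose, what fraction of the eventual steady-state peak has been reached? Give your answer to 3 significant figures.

0.976

f_n = 1 − e^(−nkτ) = 1 − e^(−4 × 0.1180 × 7.90) = 1 − e^(−3.729) = 1 − 0.02402 ≈ 0.976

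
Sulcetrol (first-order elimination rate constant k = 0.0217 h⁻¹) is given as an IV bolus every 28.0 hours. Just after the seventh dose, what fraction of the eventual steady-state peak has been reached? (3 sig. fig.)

0.986

f_n = 1 − e^(−nkτ) = 1 − e^(−7 × 0.02170 × 28.0) = 1 − e^(−4.253) = 1 − 0.01422 ≈ 0.986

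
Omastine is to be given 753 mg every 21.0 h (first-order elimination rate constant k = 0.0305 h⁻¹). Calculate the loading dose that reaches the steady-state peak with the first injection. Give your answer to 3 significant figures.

1590 mg

Accumulation ratio R = 1 / (1 − e^(−kτ)) = 1 / (1 − e^(−0.03050×21.0)) = 1 / (1 − 0.5270) = 2.114
Loading dose = maintenance dose × R = 753 × 2.114 ≈ 1590 mg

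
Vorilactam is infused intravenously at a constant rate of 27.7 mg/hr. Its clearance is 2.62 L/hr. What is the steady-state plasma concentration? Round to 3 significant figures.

10.6 mg/L

Css = infusion rate / CL = 27.7 / 2.62 ≈ 10.6 mg/L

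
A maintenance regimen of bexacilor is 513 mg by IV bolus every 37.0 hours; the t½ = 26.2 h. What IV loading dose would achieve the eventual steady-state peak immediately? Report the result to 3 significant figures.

k = ln 2 / 26.2 = 0.02646 h⁻¹
Accumulation ratio R = 1 / (1 − e^(−kτ)) = 1 / (1 − e^(−0.02646×37.0)) = 1 / (1 − 0.3757) = 1.602
Loading dose = maintenance dose × R = 513 × 1.602 ≈ 822 mg

822 mg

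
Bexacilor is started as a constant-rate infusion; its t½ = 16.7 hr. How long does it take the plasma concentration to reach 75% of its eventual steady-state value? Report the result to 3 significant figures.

k = ln 2 / 16.7 = 0.04151 hr⁻¹
f = 1 − e^(−kt)  ⇒  t = −ln(1 − f) / k
t = −ln(1 − 0.75) / 0.04151 = 1.386 / 0.04151 ≈ 33.4 hours

33.4 hours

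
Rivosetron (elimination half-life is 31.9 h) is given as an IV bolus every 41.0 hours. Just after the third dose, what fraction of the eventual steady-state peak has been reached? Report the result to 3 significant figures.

0.931

k = ln 2 / 31.9 = 0.02173 h⁻¹
f_n = 1 − e^(−nkτ) = 1 − e^(−3 × 0.02173 × 41.0) = 1 − e^(−2.673) = 1 − 0.06907 ≈ 0.931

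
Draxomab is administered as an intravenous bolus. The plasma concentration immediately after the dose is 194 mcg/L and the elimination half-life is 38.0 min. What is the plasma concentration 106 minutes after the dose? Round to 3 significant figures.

28.1 mcg/L

k = ln 2 / 38.0 = 0.01824 min⁻¹
106 min is 2.789 half-lives, so C = 194 × (1/2)^2.789 = 194 × 0.1446 ≈ 28.1 mcg/L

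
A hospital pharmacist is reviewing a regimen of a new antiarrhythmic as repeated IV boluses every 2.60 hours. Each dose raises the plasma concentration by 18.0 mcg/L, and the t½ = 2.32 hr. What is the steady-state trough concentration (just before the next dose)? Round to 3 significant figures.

15.3 mcg/L

k = ln 2 / 2.32 = 0.2988 hr⁻¹
Fraction remaining after one interval: e^(−kτ) = e^(−0.2988 × 2.60) = 0.4599
R = 1 / (1 − 0.4599) = 1.851
Css,max = 18.0 × 1.851 = 33.33 mcg/L
Css,min = Css,max × e^(−kτ) = 33.33 × 0.4599 ≈ 15.3 mcg/L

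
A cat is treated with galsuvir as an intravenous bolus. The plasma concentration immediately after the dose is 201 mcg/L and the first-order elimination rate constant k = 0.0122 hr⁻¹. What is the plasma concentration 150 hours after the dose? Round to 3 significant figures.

32.2 mcg/L

C(t) = C₀ e^(−kt) = 201 × e^(−0.01220 × 150) = 201 × e^(−1.830) = 201 × 0.1604 ≈ 32.2 mcg/L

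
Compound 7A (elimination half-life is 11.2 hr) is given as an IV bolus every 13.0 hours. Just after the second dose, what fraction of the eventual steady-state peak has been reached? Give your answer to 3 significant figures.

0.800

k = ln 2 / 11.2 = 0.06189 hr⁻¹
f_n = 1 − e^(−nkτ) = 1 − e^(−2 × 0.06189 × 13.0) = 1 − e^(−1.609) = 1 − 0.2001 ≈ 0.800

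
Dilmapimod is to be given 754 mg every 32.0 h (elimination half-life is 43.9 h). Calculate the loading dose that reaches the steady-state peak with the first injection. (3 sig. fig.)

1900 mg

k = ln 2 / 43.9 = 0.01579 h⁻¹
Accumulation ratio R = 1 / (1 − e^(−kτ)) = 1 / (1 − e^(−0.01579×32.0)) = 1 / (1 − 0.6034) = 2.521
Loading dose = maintenance dose × R = 754 × 2.521 ≈ 1900 mg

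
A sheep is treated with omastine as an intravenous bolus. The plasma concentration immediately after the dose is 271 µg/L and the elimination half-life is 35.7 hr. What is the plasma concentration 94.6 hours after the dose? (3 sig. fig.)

k = ln 2 / 35.7 = 0.01942 hr⁻¹
94.6 hr is 2.650 half-lives, so C = 271 × (1/2)^2.650 = 271 × 0.1593 ≈ 43.2 µg/L

43.2 µg/L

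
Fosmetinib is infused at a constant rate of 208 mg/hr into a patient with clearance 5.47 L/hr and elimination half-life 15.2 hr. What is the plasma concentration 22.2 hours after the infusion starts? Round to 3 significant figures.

Css = rate / CL = 208 / 5.47 = 38.03 mg/L
k = ln 2 / 15.2 = 0.04560 hr⁻¹
C(t) = Css (1 − e^(−kt)) = 38.03 × (1 − e^(−1.012)) = 38.03 × 0.6366 ≈ 24.2 mg/L

24.2 mg/L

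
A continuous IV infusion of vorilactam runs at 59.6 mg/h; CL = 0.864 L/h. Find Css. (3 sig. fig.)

69.0 mg/L

Css = infusion rate / CL = 59.6 / 0.864 ≈ 69.0 mg/L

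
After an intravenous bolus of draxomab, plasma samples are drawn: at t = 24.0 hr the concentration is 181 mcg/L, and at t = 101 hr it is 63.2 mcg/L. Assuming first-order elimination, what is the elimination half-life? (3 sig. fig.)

50.7 hours

k = ln(C₁/C₂) / (t₂ − t₁) = ln(181/63.2) / (101 − 24.0)
  = 1.052 / 77.00 = 0.01366 hr⁻¹
t½ = ln 2 / k = ln 2 / 0.01366 ≈ 50.7 hours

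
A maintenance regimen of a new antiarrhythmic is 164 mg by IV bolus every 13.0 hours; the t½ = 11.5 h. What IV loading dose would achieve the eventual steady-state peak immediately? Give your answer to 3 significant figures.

k = ln 2 / 11.5 = 0.06027 h⁻¹
Accumulation ratio R = 1 / (1 − e^(−kτ)) = 1 / (1 − e^(−0.06027×13.0)) = 1 / (1 − 0.4568) = 1.841
Loading dose = maintenance dose × R = 164 × 1.841 ≈ 302 mg

302 mg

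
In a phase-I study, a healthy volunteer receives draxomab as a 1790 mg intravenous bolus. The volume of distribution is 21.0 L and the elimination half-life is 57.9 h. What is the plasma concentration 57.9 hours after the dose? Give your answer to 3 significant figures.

42.6 µg/mL

C₀ = dose / V = 1790 / 21.0 = 85.24 µg/mL
k = ln 2 / 57.9 = 0.01197 h⁻¹
C(t) = C₀ e^(−kt) = 85.24 × e^(−0.01197 × 57.9) = 85.24 × e^(−0.6931) = 85.24 × 0.5000 ≈ 42.6 µg/mL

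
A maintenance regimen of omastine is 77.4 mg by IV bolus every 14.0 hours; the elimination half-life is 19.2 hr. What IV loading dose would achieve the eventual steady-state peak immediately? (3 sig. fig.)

195 mg

k = ln 2 / 19.2 = 0.03610 hr⁻¹
Accumulation ratio R = 1 / (1 − e^(−kτ)) = 1 / (1 − e^(−0.03610×14.0)) = 1 / (1 − 0.6033) = 2.520
Loading dose = maintenance dose × R = 77.4 × 2.520 ≈ 195 mg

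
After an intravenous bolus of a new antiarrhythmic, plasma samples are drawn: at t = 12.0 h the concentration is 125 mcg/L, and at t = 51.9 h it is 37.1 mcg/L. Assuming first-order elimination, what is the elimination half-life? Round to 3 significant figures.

22.8 hours

k = ln(C₁/C₂) / (t₂ − t₁) = ln(125/37.1) / (51.9 − 12.0)
  = 1.215 / 39.90 = 0.03044 h⁻¹
t½ = ln 2 / k = ln 2 / 0.03044 ≈ 22.8 hours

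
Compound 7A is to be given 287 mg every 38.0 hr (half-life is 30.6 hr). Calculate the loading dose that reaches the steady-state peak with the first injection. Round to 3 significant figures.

k = ln 2 / 30.6 = 0.02265 hr⁻¹
Accumulation ratio R = 1 / (1 − e^(−kτ)) = 1 / (1 − e^(−0.02265×38.0)) = 1 / (1 − 0.4228) = 1.733
Loading dose = maintenance dose × R = 287 × 1.733 ≈ 497 mg

497 mg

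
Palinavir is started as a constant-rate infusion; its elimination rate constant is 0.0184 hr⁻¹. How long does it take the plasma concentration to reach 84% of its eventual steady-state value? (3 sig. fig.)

99.6 hours

f = 1 − e^(−kt)  ⇒  t = −ln(1 − f) / k
t = −ln(1 − 0.84) / 0.01840 = 1.833 / 0.01840 ≈ 99.6 hours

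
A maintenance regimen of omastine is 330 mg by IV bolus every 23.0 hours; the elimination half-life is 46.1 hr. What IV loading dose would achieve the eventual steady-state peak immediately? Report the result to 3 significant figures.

1130 mg

k = ln 2 / 46.1 = 0.01504 hr⁻¹
Accumulation ratio R = 1 / (1 − e^(−kτ)) = 1 / (1 − e^(−0.01504×23.0)) = 1 / (1 − 0.7076) = 3.420
Loading dose = maintenance dose × R = 330 × 3.420 ≈ 1130 mg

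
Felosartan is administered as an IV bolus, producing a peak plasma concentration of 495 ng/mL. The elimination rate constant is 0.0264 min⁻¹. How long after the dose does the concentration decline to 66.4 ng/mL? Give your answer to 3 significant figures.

76.1 minutes

C(t) = C₀ e^(−kt)  ⇒  t = ln(C₀/C) / k
t = ln(495/66.4) / 0.02640 = 2.009 / 0.02640 ≈ 76.1 minutes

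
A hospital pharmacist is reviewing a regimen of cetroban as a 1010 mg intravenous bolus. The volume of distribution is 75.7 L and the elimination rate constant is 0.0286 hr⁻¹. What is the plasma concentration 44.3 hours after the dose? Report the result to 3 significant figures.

3.76 µg/mL

C₀ = dose / V = 1010 / 75.7 = 13.34 µg/mL
C(t) = C₀ e^(−kt) = 13.34 × e^(−0.02860 × 44.3) = 13.34 × e^(−1.267) = 13.34 × 0.2817 ≈ 3.76 µg/mL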